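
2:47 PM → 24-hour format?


14:47

Input: 2:47 PM
PM: 2 + 12 = 14


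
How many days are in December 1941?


31 days

Month: December (month 12)
December has 31 days


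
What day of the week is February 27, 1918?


Zeller's congruence:
q=27, m=14, k=17, j=19
h = (27 + ⌊13×15/5⌋ + 17 + ⌊17/4⌋ + ⌊19/4⌋ - 2×19) mod 7
= (27 + 39 + 17 + 4 + 4 - 38) mod 7
= 53 mod 7 = 4
h=4 → Wednesday

Wednesday


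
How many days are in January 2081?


31 days

Month: January (month 1)
January has 31 days


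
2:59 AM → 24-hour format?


02:59

Input: 2:59 AM
AM hour stays: 2


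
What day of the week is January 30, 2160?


Wednesday

Zeller's congruence:
q=30, m=13, k=59, j=21
h = (30 + ⌊13×14/5⌋ + 59 + ⌊59/4⌋ + ⌊21/4⌋ - 2×21) mod 7
= (30 + 36 + 59 + 14 + 5 - 42) mod 7
= 102 mod 7 = 4
h=4 → Wednesday


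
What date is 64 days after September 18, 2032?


Start: September 18, 2032
Add 64 days
September 18 → October 1: 30 - 18 + 1 = 13 days (64 - 13 = 51 left)
October 1 → November 1: 31 - 1 + 1 = 31 days (51 - 31 = 20 left)
November 1 + 20 = November 21, 2032

November 21, 2032


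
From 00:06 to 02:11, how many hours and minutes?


End time in minutes: 2×60 + 11 = 131
Start time in minutes: 0×60 + 6 = 6
Difference = 131 - 6 = 125 minutes
= 2 hours 5 minutes

2h 5m


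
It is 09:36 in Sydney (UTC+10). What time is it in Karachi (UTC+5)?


Time difference = UTC+5 - UTC+10 = -5 hours
New hour = (9 -5) mod 24
= 4 mod 24 = 4
Minutes unchanged → 04:36

04:36


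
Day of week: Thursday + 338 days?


Start: Thursday (index 3)
(3 + 338) mod 7
= 341 mod 7
= 5
Index 5 → Saturday

Saturday


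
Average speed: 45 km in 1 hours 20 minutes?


33.8 km/h

Distance: 45 km
Time: 1h 20m = 80 min = 80/60 = 4/3 hours
Speed = 45 ÷ (4/3) = 45 × 3 / 4 = 135/4 ≈ 33.8 km/h


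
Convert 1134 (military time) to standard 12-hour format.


Hour: 11
11 < 12 → AM

11:34 AM


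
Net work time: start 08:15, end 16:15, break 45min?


7h 15m (435 minutes)

Total time = (16×60+15) - (8×60+15)
= 975 - 495 = 480 min
Minus break: 480 - 45 = 435 min
= 7h 15m


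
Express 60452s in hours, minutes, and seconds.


Hours: 60452 ÷ 3600 = 16 remainder 2852
Minutes: 2852 ÷ 60 = 47 remainder 32
Seconds: 32

16h 47m 32s


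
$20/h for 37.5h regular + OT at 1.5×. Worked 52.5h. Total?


$1200.00

Regular: 37.5h × $20 = $750.00
Overtime: 52.5 - 37.5 = 15.0h
OT pay: 15.0h × $20 × 1.5 = $450.00
Total = $750.00 + $450.00 = $1200.00


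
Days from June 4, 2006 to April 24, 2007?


324 days

From June 4, 2006 to April 24, 2007
Rest of June 2006: 30 - 4 = 26
Full months: July 31, August 31, September 30, October 31, November 30, December 31, January 31, February 2007 28, March 31
Days into April 2007: 24
Total = 26 + 31 + 31 + 30 + 31 + 30 + 31 + 31 + 28 + 31 + 24 = 324 days


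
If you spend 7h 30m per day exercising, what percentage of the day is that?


Time: 450 minutes
Day: 1440 minutes
Percentage = (450/1440) × 100 ≈ 31.3%

31.3%


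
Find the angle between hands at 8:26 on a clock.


Hour hand = 8×30 + 26×0.5 = 253.0°
Minute hand = 26×6 = 156°
Difference = |253.0 - 156| = 97.0°

97.0°


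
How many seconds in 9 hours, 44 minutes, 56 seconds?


35096 seconds

Hours: 9 × 3600 = 32400
Minutes: 44 × 60 = 2640
Seconds: 56
Total = 32400 + 2640 + 56 = 35096


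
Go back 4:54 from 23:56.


19:02

Start: 1436 minutes from midnight
Subtract: 294 minutes
Remaining: 1436 - 294 = 1142
Hours: 19, Minutes: 2


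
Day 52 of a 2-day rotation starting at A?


Shifts: A, B
Start: A (index 0)
Day 52: (0 + 52 - 1) mod 2
= 51 mod 2
= 1
Index 1 → shift B

Shift B


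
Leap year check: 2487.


Rules: divisible by 4 AND (not by 100 OR by 400)
2487 ÷ 4 = 621 remainder 3 → not divisible by 4
Not divisible by 4 → not a leap year

No


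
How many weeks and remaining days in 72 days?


Weeks: 72 ÷ 7 = 10 remainder 2

10 weeks 2 days


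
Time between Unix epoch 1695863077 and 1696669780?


806703 seconds (224.1 hours / 9.34 days)

Difference = 1696669780 - 1695863077 = 806703 seconds
In hours: 806703 / 3600 ≈ 224.1
In days: 806703 / 86400 ≈ 9.34


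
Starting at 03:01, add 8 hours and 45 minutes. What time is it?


Start: 181 minutes from midnight
Add: 525 minutes
Total: 706 minutes
Hours: 706 ÷ 60 = 11 remainder 46

11:46


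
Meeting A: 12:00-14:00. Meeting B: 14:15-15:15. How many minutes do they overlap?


Meeting A: 720-840 (in minutes from midnight)
Meeting B: 855-915
Overlap start = max(720, 855) = 855
Overlap end = min(840, 915) = 840
Overlap = max(0, 840 - 855) = 0 min

0 minutes


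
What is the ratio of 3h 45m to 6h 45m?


5:9 (0.56)

Duration 1: 225 minutes
Duration 2: 405 minutes
Ratio = 225:405
GCD = 45
Simplified = 5:9
As a decimal: 5/9 ≈ 0.56


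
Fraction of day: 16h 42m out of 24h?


Total minutes: 16×60 + 42 = 1002
Day = 24×60 = 1440 minutes
Fraction = 1002/1440 ≈ 0.6958
As a percentage: 1002/1440 × 100 ≈ 69.58%

0.6958 (69.58%)


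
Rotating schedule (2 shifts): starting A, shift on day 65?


Shift A

Shifts: A, B
Start: A (index 0)
Day 65: (0 + 65 - 1) mod 2
= 64 mod 2
= 0
Index 0 → shift A


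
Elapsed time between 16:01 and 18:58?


End time in minutes: 18×60 + 58 = 1138
Start time in minutes: 16×60 + 1 = 961
Difference = 1138 - 961 = 177 minutes
= 2 hours 57 minutes

2h 57m


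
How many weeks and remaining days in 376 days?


Weeks: 376 ÷ 7 = 53 remainder 5

53 weeks 5 days


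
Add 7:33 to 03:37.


Start: 217 minutes from midnight
Add: 453 minutes
Total: 670 minutes
Hours: 670 ÷ 60 = 11 remainder 10

11:10


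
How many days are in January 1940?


31 days

Month: January (month 1)
January has 31 days


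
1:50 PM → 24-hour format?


Input: 1:50 PM
PM: 1 + 12 = 13

13:50


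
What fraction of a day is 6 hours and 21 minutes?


Total minutes: 6×60 + 21 = 381
Day = 24×60 = 1440 minutes
Fraction = 381/1440 ≈ 0.2646
As a percentage: 381/1440 × 100 ≈ 26.46%

0.2646 (26.46%)


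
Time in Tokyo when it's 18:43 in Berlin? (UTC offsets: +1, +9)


Time difference = UTC+9 - UTC+1 = +8 hours
New hour = (18 + 8) mod 24
= 26 mod 24 = 2
Minutes unchanged → 02:43; 26 ≥ 24 → next day

02:43 (next day)


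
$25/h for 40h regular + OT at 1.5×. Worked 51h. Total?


Regular: 40h × $25 = $1000.00
Overtime: 51 - 40 = 11h
OT pay: 11h × $25 × 1.5 = $412.50
Total = $1000.00 + $412.50 = $1412.50

$1412.50


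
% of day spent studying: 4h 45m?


Time: 285 minutes
Day: 1440 minutes
Percentage = (285/1440) × 100 ≈ 19.8%

19.8%


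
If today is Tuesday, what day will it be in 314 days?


Start: Tuesday (index 1)
(1 + 314) mod 7
= 315 mod 7
= 0
Index 0 → Monday

Monday


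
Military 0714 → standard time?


Hour: 7
7 < 12 → AM

7:14 AM


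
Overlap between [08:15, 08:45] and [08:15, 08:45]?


Meeting A: 495-525 (in minutes from midnight)
Meeting B: 495-525
Overlap start = max(495, 495) = 495
Overlap end = min(525, 525) = 525
Overlap = max(0, 525 - 495) = 30 min

30 minutes


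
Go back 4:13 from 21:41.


17:28

Start: 1301 minutes from midnight
Subtract: 253 minutes
Remaining: 1301 - 253 = 1048
Hours: 17, Minutes: 28


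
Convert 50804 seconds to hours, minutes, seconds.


14h 6m 44s

Hours: 50804 ÷ 3600 = 14 remainder 404
Minutes: 404 ÷ 60 = 6 remainder 44
Seconds: 44


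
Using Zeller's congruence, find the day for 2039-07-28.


Zeller's congruence:
q=28, m=7, k=39, j=20
h = (28 + ⌊13×8/5⌋ + 39 + ⌊39/4⌋ + ⌊20/4⌋ - 2×20) mod 7
= (28 + 20 + 39 + 9 + 5 - 40) mod 7
= 61 mod 7 = 5
h=5 → Thursday

Thursday


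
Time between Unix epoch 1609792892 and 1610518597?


Difference = 1610518597 - 1609792892 = 725705 seconds
In hours: 725705 / 3600 ≈ 201.6
In days: 725705 / 86400 ≈ 8.40

725705 seconds (201.6 hours / 8.40 days)


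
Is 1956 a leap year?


Rules: divisible by 4 AND (not by 100 OR by 400)
1956 ÷ 4 = 489 exactly → divisible by 4
1956 ÷ 100 = 19 remainder 56 → not divisible by 100
Divisible by 4 but not by 100 → leap year

Yes


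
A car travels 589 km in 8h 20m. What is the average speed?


Distance: 589 km
Time: 8h 20m = 500 min = 500/60 = 25/3 hours
Speed = 589 ÷ (25/3) = 589 × 3 / 25 = 1767/25 ≈ 70.7 km/h

70.7 km/h


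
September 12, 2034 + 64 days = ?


November 15, 2034

Start: September 12, 2034
Add 64 days
September 12 → October 1: 30 - 12 + 1 = 19 days (64 - 19 = 45 left)
October 1 → November 1: 31 - 1 + 1 = 31 days (45 - 31 = 14 left)
November 1 + 14 = November 15, 2034


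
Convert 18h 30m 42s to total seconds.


Hours: 18 × 3600 = 64800
Minutes: 30 × 60 = 1800
Seconds: 42
Total = 64800 + 1800 + 42 = 66642

66642 seconds


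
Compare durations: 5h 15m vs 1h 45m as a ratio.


Duration 1: 315 minutes
Duration 2: 105 minutes
Ratio = 315:105
GCD = 105
Simplified = 3:1
As a decimal: 3/1 = 3.00

3:1 (3.00)


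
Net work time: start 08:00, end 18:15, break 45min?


Total time = (18×60+15) - (8×60+0)
= 1095 - 480 = 615 min
Minus break: 615 - 45 = 570 min
= 9h 30m

9h 30m (570 minutes)


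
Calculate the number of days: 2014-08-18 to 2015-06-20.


From August 18, 2014 to June 20, 2015
Rest of August 2014: 31 - 18 = 13
Full months: September 30, October 31, November 30, December 31, January 31, February 2015 28, March 31, April 30, May 31
Days into June 2015: 20
Total = 13 + 30 + 31 + 30 + 31 + 31 + 28 + 31 + 30 + 31 + 20 = 306 days

306 days


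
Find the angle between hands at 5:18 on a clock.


Hour hand = 5×30 + 18×0.5 = 159.0°
Minute hand = 18×6 = 108°
Difference = |159.0 - 108| = 51.0°

51.0°


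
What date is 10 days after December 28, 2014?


Start: December 28, 2014
Add 10 days
December 28 → January 1: 31 - 28 + 1 = 4 days (10 - 4 = 6 left)
January 1 + 6 = January 7, 2015

January 7, 2015


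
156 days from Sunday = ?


Tuesday

Start: Sunday (index 6)
(6 + 156) mod 7
= 162 mod 7
= 1
Index 1 → Tuesday


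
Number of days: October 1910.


Month: October (month 10)
October has 31 days

31 days


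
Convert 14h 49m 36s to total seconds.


53376 seconds

Hours: 14 × 3600 = 50400
Minutes: 49 × 60 = 2940
Seconds: 36
Total = 50400 + 2940 + 36 = 53376


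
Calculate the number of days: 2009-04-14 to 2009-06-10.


From April 14, 2009 to June 10, 2009
Rest of April 2009: 30 - 14 = 16
Full months: May 31
Days into June 2009: 10
Total = 16 + 31 + 10 = 57 days

57 days


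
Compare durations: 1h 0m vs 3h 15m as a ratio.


Duration 1: 60 minutes
Duration 2: 195 minutes
Ratio = 60:195
GCD = 15
Simplified = 4:13
As a decimal: 4/13 ≈ 0.31

4:13 (0.31)


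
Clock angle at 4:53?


171.5°

Hour hand = 4×30 + 53×0.5 = 146.5°
Minute hand = 53×6 = 318°
Difference = |146.5 - 318| = 171.5°


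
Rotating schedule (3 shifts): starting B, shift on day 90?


Shift A

Shifts: A, B, C
Start: B (index 1)
Day 90: (1 + 90 - 1) mod 3
= 90 mod 3
= 0
Index 0 → shift A


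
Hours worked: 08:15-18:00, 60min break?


Total time = (18×60+0) - (8×60+15)
= 1080 - 495 = 585 min
Minus break: 585 - 60 = 525 min
= 8h 45m

8h 45m (525 minutes)


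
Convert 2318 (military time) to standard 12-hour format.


11:18 PM

Hour: 23
23 - 12 = 11 → PM


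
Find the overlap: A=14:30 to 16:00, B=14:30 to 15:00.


30 minutes

Meeting A: 870-960 (in minutes from midnight)
Meeting B: 870-900
Overlap start = max(870, 870) = 870
Overlap end = min(960, 900) = 900
Overlap = max(0, 900 - 870) = 30 min


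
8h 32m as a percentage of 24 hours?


Total minutes: 8×60 + 32 = 512
Day = 24×60 = 1440 minutes
Fraction = 512/1440 ≈ 0.3556
As a percentage: 512/1440 × 100 ≈ 35.56%

0.3556 (35.56%)


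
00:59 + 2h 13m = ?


Start: 59 minutes from midnight
Add: 133 minutes
Total: 192 minutes
Hours: 192 ÷ 60 = 3 remainder 12

03:12


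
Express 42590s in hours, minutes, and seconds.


Hours: 42590 ÷ 3600 = 11 remainder 2990
Minutes: 2990 ÷ 60 = 49 remainder 50
Seconds: 50

11h 49m 50s


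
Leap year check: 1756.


Rules: divisible by 4 AND (not by 100 OR by 400)
1756 ÷ 4 = 439 exactly → divisible by 4
1756 ÷ 100 = 17 remainder 56 → not divisible by 100
Divisible by 4 but not by 100 → leap year

Yes


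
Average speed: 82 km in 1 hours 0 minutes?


Distance: 82 km
Time: 1 hours
Speed = 82 / 1 = 82.0 km/h

82.0 km/h


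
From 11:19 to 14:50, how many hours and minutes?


End time in minutes: 14×60 + 50 = 890
Start time in minutes: 11×60 + 19 = 679
Difference = 890 - 679 = 211 minutes
= 3 hours 31 minutes

3h 31m


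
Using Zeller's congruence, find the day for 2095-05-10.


Tuesday

Zeller's congruence:
q=10, m=5, k=95, j=20
h = (10 + ⌊13×6/5⌋ + 95 + ⌊95/4⌋ + ⌊20/4⌋ - 2×20) mod 7
= (10 + 15 + 95 + 23 + 5 - 40) mod 7
= 108 mod 7 = 3
h=3 → Tuesday


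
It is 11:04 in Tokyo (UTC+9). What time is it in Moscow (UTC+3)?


05:04

Time difference = UTC+3 - UTC+9 = -6 hours
New hour = (11 -6) mod 24
= 5 mod 24 = 5
Minutes unchanged → 05:04


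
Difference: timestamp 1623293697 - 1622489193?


Difference = 1623293697 - 1622489193 = 804504 seconds
In hours: 804504 / 3600 ≈ 223.5
In days: 804504 / 86400 ≈ 9.31

804504 seconds (223.5 hours / 9.31 days)


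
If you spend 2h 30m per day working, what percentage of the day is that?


Time: 150 minutes
Day: 1440 minutes
Percentage = (150/1440) × 100 ≈ 10.4%

10.4%


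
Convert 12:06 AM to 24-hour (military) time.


Input: 12:06 AM
12 AM → 00 (midnight)

00:06


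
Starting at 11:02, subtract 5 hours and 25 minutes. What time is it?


05:37

Start: 662 minutes from midnight
Subtract: 325 minutes
Remaining: 662 - 325 = 337
Hours: 5, Minutes: 37


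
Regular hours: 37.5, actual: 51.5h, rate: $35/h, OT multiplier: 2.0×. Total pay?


$2292.50

Regular: 37.5h × $35 = $1312.50
Overtime: 51.5 - 37.5 = 14.0h
OT pay: 14.0h × $35 × 2.0 = $980.00
Total = $1312.50 + $980.00 = $2292.50


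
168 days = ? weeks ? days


Weeks: 168 ÷ 7 = 24 remainder 0

24 weeks 0 days


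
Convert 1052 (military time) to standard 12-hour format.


10:52 AM

Hour: 10
10 < 12 → AM


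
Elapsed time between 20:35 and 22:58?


End time in minutes: 22×60 + 58 = 1378
Start time in minutes: 20×60 + 35 = 1235
Difference = 1378 - 1235 = 143 minutes
= 2 hours 23 minutes

2h 23m


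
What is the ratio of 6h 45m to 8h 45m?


Duration 1: 405 minutes
Duration 2: 525 minutes
Ratio = 405:525
GCD = 15
Simplified = 27:35
As a decimal: 27/35 ≈ 0.77

27:35 (0.77)


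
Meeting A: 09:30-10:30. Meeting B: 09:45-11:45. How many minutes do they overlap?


Meeting A: 570-630 (in minutes from midnight)
Meeting B: 585-705
Overlap start = max(570, 585) = 585
Overlap end = min(630, 705) = 630
Overlap = max(0, 630 - 585) = 45 min

45 minutes


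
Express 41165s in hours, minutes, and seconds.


11h 26m 5s

Hours: 41165 ÷ 3600 = 11 remainder 1565
Minutes: 1565 ÷ 60 = 26 remainder 5
Seconds: 5


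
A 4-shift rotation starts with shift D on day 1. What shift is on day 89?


Shift D

Shifts: A, B, C, D
Start: D (index 3)
Day 89: (3 + 89 - 1) mod 4
= 91 mod 4
= 3
Index 3 → shift D


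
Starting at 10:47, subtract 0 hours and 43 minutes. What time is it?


Start: 647 minutes from midnight
Subtract: 43 minutes
Remaining: 647 - 43 = 604
Hours: 10, Minutes: 4

10:04


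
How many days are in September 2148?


30 days

Month: September (month 9)
September has 30 days


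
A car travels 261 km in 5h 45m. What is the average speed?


Distance: 261 km
Time: 5h 45m = 345 min = 345/60 = 23/4 hours
Speed = 261 ÷ (23/4) = 261 × 4 / 23 = 1044/23 ≈ 45.4 km/h

45.4 km/h


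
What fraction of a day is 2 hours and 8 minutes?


0.0889 (8.89%)

Total minutes: 2×60 + 8 = 128
Day = 24×60 = 1440 minutes
Fraction = 128/1440 ≈ 0.0889
As a percentage: 128/1440 × 100 ≈ 8.89%


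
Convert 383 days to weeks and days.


54 weeks 5 days

Weeks: 383 ÷ 7 = 54 remainder 5


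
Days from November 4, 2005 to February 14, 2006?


102 days

From November 4, 2005 to February 14, 2006
Rest of November 2005: 30 - 4 = 26
Full months: December 31, January 31
Days into February 2006: 14
Total = 26 + 31 + 31 + 14 = 102 days


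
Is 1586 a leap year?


Rules: divisible by 4 AND (not by 100 OR by 400)
1586 ÷ 4 = 396 remainder 2 → not divisible by 4
Not divisible by 4 → not a leap year

No


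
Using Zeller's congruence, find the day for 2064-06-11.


Wednesday

Zeller's congruence:
q=11, m=6, k=64, j=20
h = (11 + ⌊13×7/5⌋ + 64 + ⌊64/4⌋ + ⌊20/4⌋ - 2×20) mod 7
= (11 + 18 + 64 + 16 + 5 - 40) mod 7
= 74 mod 7 = 4
h=4 → Wednesday


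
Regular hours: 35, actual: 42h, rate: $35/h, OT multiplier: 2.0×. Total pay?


$1715.00

Regular: 35h × $35 = $1225.00
Overtime: 42 - 35 = 7h
OT pay: 7h × $35 × 2.0 = $490.00
Total = $1225.00 + $490.00 = $1715.00


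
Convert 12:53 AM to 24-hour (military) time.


Input: 12:53 AM
12 AM → 00 (midnight)

00:53


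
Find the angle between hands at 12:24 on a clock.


132.0°

Hour hand (12 ≡ 0 on the dial): 0×30 + 24×0.5 = 12.0°
Minute hand = 24×6 = 144°
Difference = |12.0 - 144| = 132.0°


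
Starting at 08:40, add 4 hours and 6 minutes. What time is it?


12:46

Start: 520 minutes from midnight
Add: 246 minutes
Total: 766 minutes
Hours: 766 ÷ 60 = 12 remainder 46


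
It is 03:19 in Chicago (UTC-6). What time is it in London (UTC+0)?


09:19

Time difference = UTC+0 - UTC-6 = +6 hours
New hour = (3 + 6) mod 24
= 9 mod 24 = 9
Minutes unchanged → 09:19


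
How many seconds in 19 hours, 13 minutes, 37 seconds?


Hours: 19 × 3600 = 68400
Minutes: 13 × 60 = 780
Seconds: 37
Total = 68400 + 780 + 37 = 69217

69217 seconds


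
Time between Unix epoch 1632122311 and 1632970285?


Difference = 1632970285 - 1632122311 = 847974 seconds
In hours: 847974 / 3600 ≈ 235.5
In days: 847974 / 86400 ≈ 9.81

847974 seconds (235.5 hours / 9.81 days)


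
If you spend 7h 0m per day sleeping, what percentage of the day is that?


Time: 420 minutes
Day: 1440 minutes
Percentage = (420/1440) × 100 ≈ 29.2%

29.2%


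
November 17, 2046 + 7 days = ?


Start: November 17, 2046
Add 7 days
November 17 + 7 = November 24, 2046

November 24, 2046


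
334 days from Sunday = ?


Friday

Start: Sunday (index 6)
(6 + 334) mod 7
= 340 mod 7
= 4
Index 4 → Friday


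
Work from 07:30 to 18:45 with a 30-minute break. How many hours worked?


Total time = (18×60+45) - (7×60+30)
= 1125 - 450 = 675 min
Minus break: 675 - 30 = 645 min
= 10h 45m

10h 45m (645 minutes)


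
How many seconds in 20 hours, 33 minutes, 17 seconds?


Hours: 20 × 3600 = 72000
Minutes: 33 × 60 = 1980
Seconds: 17
Total = 72000 + 1980 + 17 = 73997

73997 seconds


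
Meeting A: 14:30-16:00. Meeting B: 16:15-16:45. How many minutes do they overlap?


Meeting A: 870-960 (in minutes from midnight)
Meeting B: 975-1005
Overlap start = max(870, 975) = 975
Overlap end = min(960, 1005) = 960
Overlap = max(0, 960 - 975) = 0 min

0 minutes


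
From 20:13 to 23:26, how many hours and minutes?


End time in minutes: 23×60 + 26 = 1406
Start time in minutes: 20×60 + 13 = 1213
Difference = 1406 - 1213 = 193 minutes
= 3 hours 13 minutes

3h 13m


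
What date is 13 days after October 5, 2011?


October 18, 2011

Start: October 5, 2011
Add 13 days
October 5 + 13 = October 18, 2011


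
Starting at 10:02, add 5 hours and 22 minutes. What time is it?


15:24

Start: 602 minutes from midnight
Add: 322 minutes
Total: 924 minutes
Hours: 924 ÷ 60 = 15 remainder 24


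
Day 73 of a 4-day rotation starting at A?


Shift A

Shifts: A, B, C, D
Start: A (index 0)
Day 73: (0 + 73 - 1) mod 4
= 72 mod 4
= 0
Index 0 → shift A


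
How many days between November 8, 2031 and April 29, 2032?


From November 8, 2031 to April 29, 2032
Rest of November 2031: 30 - 8 = 22
Full months: December 31, January 31, February 2032 29, March 31
Days into April 2032: 29
Total = 22 + 31 + 31 + 29 + 31 + 29 = 173 days

173 days


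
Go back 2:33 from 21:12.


18:39

Start: 1272 minutes from midnight
Subtract: 153 minutes
Remaining: 1272 - 153 = 1119
Hours: 18, Minutes: 39


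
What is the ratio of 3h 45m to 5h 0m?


3:4 (0.75)

Duration 1: 225 minutes
Duration 2: 300 minutes
Ratio = 225:300
GCD = 75
Simplified = 3:4
As a decimal: 3/4 = 0.75


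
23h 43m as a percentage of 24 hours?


Total minutes: 23×60 + 43 = 1423
Day = 24×60 = 1440 minutes
Fraction = 1423/1440 ≈ 0.9882
As a percentage: 1423/1440 × 100 ≈ 98.82%

0.9882 (98.82%)


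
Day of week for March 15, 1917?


Zeller's congruence:
q=15, m=3, k=17, j=19
h = (15 + ⌊13×4/5⌋ + 17 + ⌊17/4⌋ + ⌊19/4⌋ - 2×19) mod 7
= (15 + 10 + 17 + 4 + 4 - 38) mod 7
= 12 mod 7 = 5
h=5 → Thursday

Thursday


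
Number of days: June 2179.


30 days

Month: June (month 6)
June has 30 days


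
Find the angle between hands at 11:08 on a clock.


74.0°

Hour hand = 11×30 + 8×0.5 = 334.0°
Minute hand = 8×6 = 48°
Difference = |334.0 - 48| = 286.0°
Since > 180°: 360 - 286.0 = 74.0°


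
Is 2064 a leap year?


Yes

Rules: divisible by 4 AND (not by 100 OR by 400)
2064 ÷ 4 = 516 exactly → divisible by 4
2064 ÷ 100 = 20 remainder 64 → not divisible by 100
Divisible by 4 but not by 100 → leap year


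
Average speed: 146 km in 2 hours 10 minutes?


Distance: 146 km
Time: 2h 10m = 130 min = 130/60 = 13/6 hours
Speed = 146 ÷ (13/6) = 146 × 6 / 13 = 876/13 ≈ 67.4 km/h

67.4 km/h


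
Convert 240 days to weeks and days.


34 weeks 2 days

Weeks: 240 ÷ 7 = 34 remainder 2


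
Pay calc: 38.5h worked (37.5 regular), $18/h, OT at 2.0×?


$711.00

Regular: 37.5h × $18 = $675.00
Overtime: 38.5 - 37.5 = 1.0h
OT pay: 1.0h × $18 × 2.0 = $36.00
Total = $675.00 + $36.00 = $711.00


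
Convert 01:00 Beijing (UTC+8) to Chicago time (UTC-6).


Time difference = UTC-6 - UTC+8 = -14 hours
New hour = (1 -14) mod 24
= -13 mod 24 = 11
Minutes unchanged → 11:00; -13 < 0 → previous day

11:00 (previous day)


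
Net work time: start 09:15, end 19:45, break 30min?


Total time = (19×60+45) - (9×60+15)
= 1185 - 555 = 630 min
Minus break: 630 - 30 = 600 min
= 10h 0m

10h 0m (600 minutes)


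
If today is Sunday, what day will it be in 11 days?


Start: Sunday (index 6)
(6 + 11) mod 7
= 17 mod 7
= 3
Index 3 → Thursday

Thursday


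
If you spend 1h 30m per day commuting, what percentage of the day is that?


Time: 90 minutes
Day: 1440 minutes
Percentage = (90/1440) × 100 ≈ 6.3%

6.3%


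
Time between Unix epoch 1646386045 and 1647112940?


726895 seconds (201.9 hours / 8.41 days)

Difference = 1647112940 - 1646386045 = 726895 seconds
In hours: 726895 / 3600 ≈ 201.9
In days: 726895 / 86400 ≈ 8.41


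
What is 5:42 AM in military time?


Input: 5:42 AM
AM hour stays: 5

05:42


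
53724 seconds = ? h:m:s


Hours: 53724 ÷ 3600 = 14 remainder 3324
Minutes: 3324 ÷ 60 = 55 remainder 24
Seconds: 24

14h 55m 24s


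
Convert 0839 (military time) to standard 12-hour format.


8:39 AM

Hour: 8
8 < 12 → AM


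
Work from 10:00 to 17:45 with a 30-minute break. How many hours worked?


7h 15m (435 minutes)

Total time = (17×60+45) - (10×60+0)
= 1065 - 600 = 465 min
Minus break: 465 - 30 = 435 min
= 7h 15m


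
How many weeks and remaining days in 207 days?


29 weeks 4 days

Weeks: 207 ÷ 7 = 29 remainder 4


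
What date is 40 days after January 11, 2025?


Start: January 11, 2025
Add 40 days
January 11 → February 1: 31 - 11 + 1 = 21 days (40 - 21 = 19 left)
February 1 + 19 = February 20, 2025

February 20, 2025


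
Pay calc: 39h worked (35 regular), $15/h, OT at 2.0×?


$645.00

Regular: 35h × $15 = $525.00
Overtime: 39 - 35 = 4h
OT pay: 4h × $15 × 2.0 = $120.00
Total = $525.00 + $120.00 = $645.00


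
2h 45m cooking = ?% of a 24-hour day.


Time: 165 minutes
Day: 1440 minutes
Percentage = (165/1440) × 100 ≈ 11.5%

11.5%


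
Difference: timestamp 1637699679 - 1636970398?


729281 seconds (202.6 hours / 8.44 days)

Difference = 1637699679 - 1636970398 = 729281 seconds
In hours: 729281 / 3600 ≈ 202.6
In days: 729281 / 86400 ≈ 8.44


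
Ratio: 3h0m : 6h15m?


Duration 1: 180 minutes
Duration 2: 375 minutes
Ratio = 180:375
GCD = 15
Simplified = 12:25
As a decimal: 12/25 = 0.48

12:25 (0.48)


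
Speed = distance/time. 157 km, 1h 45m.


Distance: 157 km
Time: 1h 45m = 105 min = 105/60 = 7/4 hours
Speed = 157 ÷ (7/4) = 157 × 4 / 7 = 628/7 ≈ 89.7 km/h

89.7 km/h


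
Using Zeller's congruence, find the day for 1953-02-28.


Saturday

Zeller's congruence:
q=28, m=14, k=52, j=19
h = (28 + ⌊13×15/5⌋ + 52 + ⌊52/4⌋ + ⌊19/4⌋ - 2×19) mod 7
= (28 + 39 + 52 + 13 + 4 - 38) mod 7
= 98 mod 7 = 0
h=0 → Saturday


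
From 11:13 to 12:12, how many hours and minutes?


0h 59m

End time in minutes: 12×60 + 12 = 732
Start time in minutes: 11×60 + 13 = 673
Difference = 732 - 673 = 59 minutes
= 0 hours 59 minutes


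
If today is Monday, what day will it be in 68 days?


Saturday

Start: Monday (index 0)
(0 + 68) mod 7
= 68 mod 7
= 5
Index 5 → Saturday


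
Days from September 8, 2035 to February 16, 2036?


161 days

From September 8, 2035 to February 16, 2036
Rest of September 2035: 30 - 8 = 22
Full months: October 31, November 30, December 31, January 31
Days into February 2036: 16
Total = 22 + 31 + 30 + 31 + 31 + 16 = 161 days


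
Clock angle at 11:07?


68.5°

Hour hand = 11×30 + 7×0.5 = 333.5°
Minute hand = 7×6 = 42°
Difference = |333.5 - 42| = 291.5°
Since > 180°: 360 - 291.5 = 68.5°


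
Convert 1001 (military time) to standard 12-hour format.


Hour: 10
10 < 12 → AM

10:01 AM


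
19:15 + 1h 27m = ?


20:42

Start: 1155 minutes from midnight
Add: 87 minutes
Total: 1242 minutes
Hours: 1242 ÷ 60 = 20 remainder 42


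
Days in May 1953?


31 days

Month: May (month 5)
May has 31 days


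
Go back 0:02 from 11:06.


11:04

Start: 666 minutes from midnight
Subtract: 2 minutes
Remaining: 666 - 2 = 664
Hours: 11, Minutes: 4


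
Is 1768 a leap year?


Yes

Rules: divisible by 4 AND (not by 100 OR by 400)
1768 ÷ 4 = 442 exactly → divisible by 4
1768 ÷ 100 = 17 remainder 68 → not divisible by 100
Divisible by 4 but not by 100 → leap year


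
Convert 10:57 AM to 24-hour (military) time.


Input: 10:57 AM
AM hour stays: 10

10:57


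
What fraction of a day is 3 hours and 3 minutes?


Total minutes: 3×60 + 3 = 183
Day = 24×60 = 1440 minutes
Fraction = 183/1440 ≈ 0.1271
As a percentage: 183/1440 × 100 ≈ 12.71%

0.1271 (12.71%)


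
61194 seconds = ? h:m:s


Hours: 61194 ÷ 3600 = 16 remainder 3594
Minutes: 3594 ÷ 60 = 59 remainder 54
Seconds: 54

16h 59m 54s


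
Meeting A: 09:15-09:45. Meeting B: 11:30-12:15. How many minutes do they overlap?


0 minutes

Meeting A: 555-585 (in minutes from midnight)
Meeting B: 690-735
Overlap start = max(555, 690) = 690
Overlap end = min(585, 735) = 585
Overlap = max(0, 585 - 690) = 0 min


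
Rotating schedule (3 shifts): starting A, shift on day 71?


Shift B

Shifts: A, B, C
Start: A (index 0)
Day 71: (0 + 71 - 1) mod 3
= 70 mod 3
= 1
Index 1 → shift B


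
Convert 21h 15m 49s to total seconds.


Hours: 21 × 3600 = 75600
Minutes: 15 × 60 = 900
Seconds: 49
Total = 75600 + 900 + 49 = 76549

76549 seconds


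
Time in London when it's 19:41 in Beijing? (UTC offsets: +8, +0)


11:41

Time difference = UTC+0 - UTC+8 = -8 hours
New hour = (19 -8) mod 24
= 11 mod 24 = 11
Minutes unchanged → 11:41


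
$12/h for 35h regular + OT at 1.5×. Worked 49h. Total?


$672.00

Regular: 35h × $12 = $420.00
Overtime: 49 - 35 = 14h
OT pay: 14h × $12 × 1.5 = $252.00
Total = $420.00 + $252.00 = $672.00


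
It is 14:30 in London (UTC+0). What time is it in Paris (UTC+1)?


15:30

Time difference = UTC+1 - UTC+0 = +1 hours
New hour = (14 + 1) mod 24
= 15 mod 24 = 15
Minutes unchanged → 15:30


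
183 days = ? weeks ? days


Weeks: 183 ÷ 7 = 26 remainder 1

26 weeks 1 days


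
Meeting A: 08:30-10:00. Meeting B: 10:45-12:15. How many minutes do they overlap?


Meeting A: 510-600 (in minutes from midnight)
Meeting B: 645-735
Overlap start = max(510, 645) = 645
Overlap end = min(600, 735) = 600
Overlap = max(0, 600 - 645) = 0 min

0 minutes


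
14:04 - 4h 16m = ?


Start: 844 minutes from midnight
Subtract: 256 minutes
Remaining: 844 - 256 = 588
Hours: 9, Minutes: 48

09:48


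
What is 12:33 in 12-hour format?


Hour: 12
12 → 12 PM (noon)

12:33 PM


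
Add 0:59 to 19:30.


20:29

Start: 1170 minutes from midnight
Add: 59 minutes
Total: 1229 minutes
Hours: 1229 ÷ 60 = 20 remainder 29


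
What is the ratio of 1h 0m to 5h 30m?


2:11 (0.18)

Duration 1: 60 minutes
Duration 2: 330 minutes
Ratio = 60:330
GCD = 30
Simplified = 2:11
As a decimal: 2/11 ≈ 0.18


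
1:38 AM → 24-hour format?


Input: 1:38 AM
AM hour stays: 1

01:38


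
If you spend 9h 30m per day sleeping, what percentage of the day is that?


39.6%

Time: 570 minutes
Day: 1440 minutes
Percentage = (570/1440) × 100 ≈ 39.6%


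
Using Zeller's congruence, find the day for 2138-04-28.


Monday

Zeller's congruence:
q=28, m=4, k=38, j=21
h = (28 + ⌊13×5/5⌋ + 38 + ⌊38/4⌋ + ⌊21/4⌋ - 2×21) mod 7
= (28 + 13 + 38 + 9 + 5 - 42) mod 7
= 51 mod 7 = 2
h=2 → Monday


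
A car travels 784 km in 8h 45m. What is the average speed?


89.6 km/h

Distance: 784 km
Time: 8h 45m = 525 min = 525/60 = 35/4 hours
Speed = 784 ÷ (35/4) = 784 × 4 / 35 = 3136/35 = 89.6 km/h


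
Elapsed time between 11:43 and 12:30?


End time in minutes: 12×60 + 30 = 750
Start time in minutes: 11×60 + 43 = 703
Difference = 750 - 703 = 47 minutes
= 0 hours 47 minutes

0h 47m


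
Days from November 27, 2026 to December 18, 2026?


From November 27, 2026 to December 18, 2026
Rest of November 2026: 30 - 27 = 3
Days into December 2026: 18
Total = 3 + 18 = 21 days

21 days


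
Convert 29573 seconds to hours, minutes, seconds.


8h 12m 53s

Hours: 29573 ÷ 3600 = 8 remainder 773
Minutes: 773 ÷ 60 = 12 remainder 53
Seconds: 53


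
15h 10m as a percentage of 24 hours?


0.6319 (63.19%)

Total minutes: 15×60 + 10 = 910
Day = 24×60 = 1440 minutes
Fraction = 910/1440 ≈ 0.6319
As a percentage: 910/1440 × 100 ≈ 63.19%


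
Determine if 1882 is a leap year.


No

Rules: divisible by 4 AND (not by 100 OR by 400)
1882 ÷ 4 = 470 remainder 2 → not divisible by 4
Not divisible by 4 → not a leap year


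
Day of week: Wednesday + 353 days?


Start: Wednesday (index 2)
(2 + 353) mod 7
= 355 mod 7
= 5
Index 5 → Saturday

Saturday


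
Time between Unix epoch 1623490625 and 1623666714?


176089 seconds (48.9 hours / 2.04 days)

Difference = 1623666714 - 1623490625 = 176089 seconds
In hours: 176089 / 3600 ≈ 48.9
In days: 176089 / 86400 ≈ 2.04


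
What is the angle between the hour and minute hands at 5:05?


122.5°

Hour hand = 5×30 + 5×0.5 = 152.5°
Minute hand = 5×6 = 30°
Difference = |152.5 - 30| = 122.5°


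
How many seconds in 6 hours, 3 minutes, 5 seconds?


Hours: 6 × 3600 = 21600
Minutes: 3 × 60 = 180
Seconds: 5
Total = 21600 + 180 + 5 = 21785

21785 seconds


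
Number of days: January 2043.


Month: January (month 1)
January has 31 days

31 days


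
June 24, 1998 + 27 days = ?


July 21, 1998

Start: June 24, 1998
Add 27 days
June 24 → July 1: 30 - 24 + 1 = 7 days (27 - 7 = 20 left)
July 1 + 20 = July 21, 1998


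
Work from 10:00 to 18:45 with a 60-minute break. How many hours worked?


Total time = (18×60+45) - (10×60+0)
= 1125 - 600 = 525 min
Minus break: 525 - 60 = 465 min
= 7h 45m

7h 45m (465 minutes)


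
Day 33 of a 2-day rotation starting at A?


Shift A

Shifts: A, B
Start: A (index 0)
Day 33: (0 + 33 - 1) mod 2
= 32 mod 2
= 0
Index 0 → shift A


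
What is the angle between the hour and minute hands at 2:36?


138.0°

Hour hand = 2×30 + 36×0.5 = 78.0°
Minute hand = 36×6 = 216°
Difference = |78.0 - 216| = 138.0°


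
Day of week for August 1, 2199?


Thursday

Zeller's congruence:
q=1, m=8, k=99, j=21
h = (1 + ⌊13×9/5⌋ + 99 + ⌊99/4⌋ + ⌊21/4⌋ - 2×21) mod 7
= (1 + 23 + 99 + 24 + 5 - 42) mod 7
= 110 mod 7 = 5
h=5 → Thursday


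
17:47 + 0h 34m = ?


18:21

Start: 1067 minutes from midnight
Add: 34 minutes
Total: 1101 minutes
Hours: 1101 ÷ 60 = 18 remainder 21


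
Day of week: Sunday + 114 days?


Tuesday

Start: Sunday (index 6)
(6 + 114) mod 7
= 120 mod 7
= 1
Index 1 → Tuesday


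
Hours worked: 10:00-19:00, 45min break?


Total time = (19×60+0) - (10×60+0)
= 1140 - 600 = 540 min
Minus break: 540 - 45 = 495 min
= 8h 15m

8h 15m (495 minutes)


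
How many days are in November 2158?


Month: November (month 11)
November has 30 days

30 days


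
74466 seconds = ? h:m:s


20h 41m 6s

Hours: 74466 ÷ 3600 = 20 remainder 2466
Minutes: 2466 ÷ 60 = 41 remainder 6
Seconds: 6


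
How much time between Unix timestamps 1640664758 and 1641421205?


Difference = 1641421205 - 1640664758 = 756447 seconds
In hours: 756447 / 3600 ≈ 210.1
In days: 756447 / 86400 ≈ 8.76

756447 seconds (210.1 hours / 8.76 days)


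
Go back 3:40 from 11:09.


Start: 669 minutes from midnight
Subtract: 220 minutes
Remaining: 669 - 220 = 449
Hours: 7, Minutes: 29

07:29


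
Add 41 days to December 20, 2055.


January 30, 2056

Start: December 20, 2055
Add 41 days
December 20 → January 1: 31 - 20 + 1 = 12 days (41 - 12 = 29 left)
January 1 + 29 = January 30, 2056


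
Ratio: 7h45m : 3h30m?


Duration 1: 465 minutes
Duration 2: 210 minutes
Ratio = 465:210
GCD = 15
Simplified = 31:14
As a decimal: 31/14 ≈ 2.21

31:14 (2.21)


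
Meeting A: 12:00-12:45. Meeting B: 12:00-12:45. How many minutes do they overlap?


Meeting A: 720-765 (in minutes from midnight)
Meeting B: 720-765
Overlap start = max(720, 720) = 720
Overlap end = min(765, 765) = 765
Overlap = max(0, 765 - 720) = 45 min

45 minutes


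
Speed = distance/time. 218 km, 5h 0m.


43.6 km/h

Distance: 218 km
Time: 5 hours
Speed = 218 / 5 = 43.6 km/h


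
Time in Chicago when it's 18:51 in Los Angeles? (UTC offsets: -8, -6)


Time difference = UTC-6 - UTC-8 = +2 hours
New hour = (18 + 2) mod 24
= 20 mod 24 = 20
Minutes unchanged → 20:51

20:51


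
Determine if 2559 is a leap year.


No

Rules: divisible by 4 AND (not by 100 OR by 400)
2559 ÷ 4 = 639 remainder 3 → not divisible by 4
Not divisible by 4 → not a leap year


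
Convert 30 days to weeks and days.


Weeks: 30 ÷ 7 = 4 remainder 2

4 weeks 2 days


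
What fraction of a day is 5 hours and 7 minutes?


0.2132 (21.32%)

Total minutes: 5×60 + 7 = 307
Day = 24×60 = 1440 minutes
Fraction = 307/1440 ≈ 0.2132
As a percentage: 307/1440 × 100 ≈ 21.32%


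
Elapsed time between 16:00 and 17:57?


End time in minutes: 17×60 + 57 = 1077
Start time in minutes: 16×60 + 0 = 960
Difference = 1077 - 960 = 117 minutes
= 1 hours 57 minutes

1h 57m


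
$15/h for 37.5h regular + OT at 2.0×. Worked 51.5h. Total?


$982.50

Regular: 37.5h × $15 = $562.50
Overtime: 51.5 - 37.5 = 14.0h
OT pay: 14.0h × $15 × 2.0 = $420.00
Total = $562.50 + $420.00 = $982.50


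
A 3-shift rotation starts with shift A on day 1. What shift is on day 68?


Shifts: A, B, C
Start: A (index 0)
Day 68: (0 + 68 - 1) mod 3
= 67 mod 3
= 1
Index 1 → shift B

Shift B


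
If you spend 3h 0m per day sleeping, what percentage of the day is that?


Time: 180 minutes
Day: 1440 minutes
Percentage = (180/1440) × 100 = 12.5%

12.5%


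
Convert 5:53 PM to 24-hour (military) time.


Input: 5:53 PM
PM: 5 + 12 = 17

17:53


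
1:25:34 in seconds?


5134 seconds

Hours: 1 × 3600 = 3600
Minutes: 25 × 60 = 1500
Seconds: 34
Total = 3600 + 1500 + 34 = 5134


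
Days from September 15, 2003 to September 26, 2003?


11 days

From September 15, 2003 to September 26, 2003
Same month: 26 - 15 = 11 days


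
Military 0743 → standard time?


Hour: 7
7 < 12 → AM

7:43 AM


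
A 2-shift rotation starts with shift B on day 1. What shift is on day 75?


Shifts: A, B
Start: B (index 1)
Day 75: (1 + 75 - 1) mod 2
= 75 mod 2
= 1
Index 1 → shift B

Shift B


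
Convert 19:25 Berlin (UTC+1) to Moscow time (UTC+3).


21:25

Time difference = UTC+3 - UTC+1 = +2 hours
New hour = (19 + 2) mod 24
= 21 mod 24 = 21
Minutes unchanged → 21:25


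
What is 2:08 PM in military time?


14:08

Input: 2:08 PM
PM: 2 + 12 = 14


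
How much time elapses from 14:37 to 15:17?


0h 40m

End time in minutes: 15×60 + 17 = 917
Start time in minutes: 14×60 + 37 = 877
Difference = 917 - 877 = 40 minutes
= 0 hours 40 minutes


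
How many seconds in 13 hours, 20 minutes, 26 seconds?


48026 seconds

Hours: 13 × 3600 = 46800
Minutes: 20 × 60 = 1200
Seconds: 26
Total = 46800 + 1200 + 26 = 48026


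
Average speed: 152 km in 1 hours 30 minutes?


101.3 km/h

Distance: 152 km
Time: 1h 30m = 90 min = 90/60 = 3/2 hours
Speed = 152 ÷ (3/2) = 152 × 2 / 3 = 304/3 ≈ 101.3 km/h


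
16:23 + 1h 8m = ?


17:31

Start: 983 minutes from midnight
Add: 68 minutes
Total: 1051 minutes
Hours: 1051 ÷ 60 = 17 remainder 31


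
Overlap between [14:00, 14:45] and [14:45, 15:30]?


Meeting A: 840-885 (in minutes from midnight)
Meeting B: 885-930
Overlap start = max(840, 885) = 885
Overlap end = min(885, 930) = 885
Overlap = max(0, 885 - 885) = 0 min

0 minutes


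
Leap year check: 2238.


No

Rules: divisible by 4 AND (not by 100 OR by 400)
2238 ÷ 4 = 559 remainder 2 → not divisible by 4
Not divisible by 4 → not a leap year


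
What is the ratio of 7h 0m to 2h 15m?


28:9 (3.11)

Duration 1: 420 minutes
Duration 2: 135 minutes
Ratio = 420:135
GCD = 15
Simplified = 28:9
As a decimal: 28/9 ≈ 3.11


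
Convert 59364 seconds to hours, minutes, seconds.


Hours: 59364 ÷ 3600 = 16 remainder 1764
Minutes: 1764 ÷ 60 = 29 remainder 24
Seconds: 24

16h 29m 24s


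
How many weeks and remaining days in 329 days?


Weeks: 329 ÷ 7 = 47 remainder 0

47 weeks 0 days


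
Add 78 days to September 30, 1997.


Start: September 30, 1997
Add 78 days
September 30 → October 1: 30 - 30 + 1 = 1 days (78 - 1 = 77 left)
October 1 → November 1: 31 - 1 + 1 = 31 days (77 - 31 = 46 left)
November 1 → December 1: 30 - 1 + 1 = 30 days (46 - 30 = 16 left)
December 1 + 16 = December 17, 1997

December 17, 1997


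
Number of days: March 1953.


Month: March (month 3)
March has 31 days

31 days


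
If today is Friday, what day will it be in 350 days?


Friday

Start: Friday (index 4)
(4 + 350) mod 7
= 354 mod 7
= 4
Index 4 → Friday


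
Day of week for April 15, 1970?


Zeller's congruence:
q=15, m=4, k=70, j=19
h = (15 + ⌊13×5/5⌋ + 70 + ⌊70/4⌋ + ⌊19/4⌋ - 2×19) mod 7
= (15 + 13 + 70 + 17 + 4 - 38) mod 7
= 81 mod 7 = 4
h=4 → Wednesday

Wednesday


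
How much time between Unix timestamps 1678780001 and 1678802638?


22637 seconds (6.3 hours / 0.26 days)

Difference = 1678802638 - 1678780001 = 22637 seconds
In hours: 22637 / 3600 ≈ 6.3
In days: 22637 / 86400 ≈ 0.26
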